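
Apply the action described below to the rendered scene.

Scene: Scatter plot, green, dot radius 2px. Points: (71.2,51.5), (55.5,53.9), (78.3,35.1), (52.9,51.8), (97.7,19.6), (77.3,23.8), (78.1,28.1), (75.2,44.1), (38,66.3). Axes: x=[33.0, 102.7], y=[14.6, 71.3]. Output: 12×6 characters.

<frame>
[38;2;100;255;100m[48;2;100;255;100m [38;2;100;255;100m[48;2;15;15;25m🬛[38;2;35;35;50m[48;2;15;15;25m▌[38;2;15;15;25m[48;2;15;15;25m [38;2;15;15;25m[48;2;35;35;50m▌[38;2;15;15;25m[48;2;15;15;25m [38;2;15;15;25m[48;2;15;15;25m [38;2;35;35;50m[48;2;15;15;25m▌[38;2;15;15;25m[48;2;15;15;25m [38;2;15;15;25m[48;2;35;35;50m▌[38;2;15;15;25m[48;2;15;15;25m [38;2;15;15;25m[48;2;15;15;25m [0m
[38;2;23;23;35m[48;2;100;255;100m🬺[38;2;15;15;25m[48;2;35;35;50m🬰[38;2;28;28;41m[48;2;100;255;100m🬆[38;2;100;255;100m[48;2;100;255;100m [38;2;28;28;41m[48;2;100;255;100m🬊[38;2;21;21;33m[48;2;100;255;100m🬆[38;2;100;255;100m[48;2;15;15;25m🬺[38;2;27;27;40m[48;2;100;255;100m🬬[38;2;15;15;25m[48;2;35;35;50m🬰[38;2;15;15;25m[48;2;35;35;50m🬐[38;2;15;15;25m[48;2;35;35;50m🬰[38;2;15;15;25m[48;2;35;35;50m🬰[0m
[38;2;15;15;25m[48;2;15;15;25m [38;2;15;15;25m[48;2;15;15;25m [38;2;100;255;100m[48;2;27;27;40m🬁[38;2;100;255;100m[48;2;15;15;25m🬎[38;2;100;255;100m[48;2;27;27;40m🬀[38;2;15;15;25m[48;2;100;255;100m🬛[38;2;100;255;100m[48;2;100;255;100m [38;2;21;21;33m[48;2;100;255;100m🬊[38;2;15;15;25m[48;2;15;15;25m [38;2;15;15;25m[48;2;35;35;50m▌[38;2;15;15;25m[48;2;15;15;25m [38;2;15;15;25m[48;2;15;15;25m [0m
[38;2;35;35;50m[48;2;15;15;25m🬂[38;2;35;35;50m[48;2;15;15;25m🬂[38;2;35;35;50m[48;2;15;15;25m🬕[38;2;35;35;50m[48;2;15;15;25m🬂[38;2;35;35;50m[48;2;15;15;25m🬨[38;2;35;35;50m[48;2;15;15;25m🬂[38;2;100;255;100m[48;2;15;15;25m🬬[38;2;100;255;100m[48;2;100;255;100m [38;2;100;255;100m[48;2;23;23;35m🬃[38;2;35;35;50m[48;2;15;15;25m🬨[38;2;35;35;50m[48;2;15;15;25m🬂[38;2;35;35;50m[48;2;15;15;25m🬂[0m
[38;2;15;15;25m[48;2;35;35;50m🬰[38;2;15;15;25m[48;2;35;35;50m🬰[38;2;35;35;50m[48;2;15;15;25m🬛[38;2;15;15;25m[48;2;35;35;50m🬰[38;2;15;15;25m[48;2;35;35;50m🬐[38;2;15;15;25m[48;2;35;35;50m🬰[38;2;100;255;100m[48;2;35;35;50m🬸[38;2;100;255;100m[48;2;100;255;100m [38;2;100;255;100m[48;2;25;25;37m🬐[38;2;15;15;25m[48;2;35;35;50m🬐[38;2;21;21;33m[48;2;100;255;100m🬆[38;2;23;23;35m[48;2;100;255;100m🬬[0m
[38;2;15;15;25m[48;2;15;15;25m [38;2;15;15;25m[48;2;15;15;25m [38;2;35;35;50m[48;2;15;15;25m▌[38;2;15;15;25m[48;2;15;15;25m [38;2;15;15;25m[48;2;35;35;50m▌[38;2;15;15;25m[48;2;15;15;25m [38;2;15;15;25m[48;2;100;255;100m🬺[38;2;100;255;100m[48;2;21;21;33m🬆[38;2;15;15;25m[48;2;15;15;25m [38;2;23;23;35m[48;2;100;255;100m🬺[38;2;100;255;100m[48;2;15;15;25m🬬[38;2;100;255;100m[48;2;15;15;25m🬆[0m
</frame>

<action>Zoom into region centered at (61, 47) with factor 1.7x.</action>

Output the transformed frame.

<frame>
[38;2;15;15;25m[48;2;15;15;25m [38;2;15;15;25m[48;2;15;15;25m [38;2;35;35;50m[48;2;15;15;25m▌[38;2;15;15;25m[48;2;15;15;25m [38;2;27;27;40m[48;2;100;255;100m🬬[38;2;15;15;25m[48;2;15;15;25m [38;2;15;15;25m[48;2;15;15;25m [38;2;35;35;50m[48;2;15;15;25m▌[38;2;15;15;25m[48;2;15;15;25m [38;2;15;15;25m[48;2;35;35;50m▌[38;2;15;15;25m[48;2;15;15;25m [38;2;15;15;25m[48;2;15;15;25m [0m
[38;2;15;15;25m[48;2;35;35;50m🬰[38;2;15;15;25m[48;2;35;35;50m🬰[38;2;31;31;45m[48;2;100;255;100m🬝[38;2;15;15;25m[48;2;100;255;100m🬀[38;2;100;255;100m[48;2;100;255;100m [38;2;19;19;30m[48;2;100;255;100m🬸[38;2;15;15;25m[48;2;35;35;50m🬰[38;2;35;35;50m[48;2;15;15;25m🬛[38;2;21;21;33m[48;2;100;255;100m🬆[38;2;31;31;45m[48;2;100;255;100m🬬[38;2;15;15;25m[48;2;35;35;50m🬰[38;2;15;15;25m[48;2;35;35;50m🬰[0m
[38;2;15;15;25m[48;2;15;15;25m [38;2;15;15;25m[48;2;15;15;25m [38;2;100;255;100m[48;2;28;28;41m🬊[38;2;100;255;100m[48;2;15;15;25m🬝[38;2;100;255;100m[48;2;27;27;40m🬀[38;2;15;15;25m[48;2;15;15;25m [38;2;15;15;25m[48;2;15;15;25m [38;2;100;255;100m[48;2;27;27;40m🬁[38;2;100;255;100m[48;2;15;15;25m🬬[38;2;100;255;100m[48;2;100;255;100m [38;2;15;15;25m[48;2;100;255;100m🬬[38;2;15;15;25m[48;2;15;15;25m [0m
[38;2;35;35;50m[48;2;15;15;25m🬂[38;2;35;35;50m[48;2;15;15;25m🬂[38;2;35;35;50m[48;2;15;15;25m🬕[38;2;35;35;50m[48;2;15;15;25m🬂[38;2;35;35;50m[48;2;15;15;25m🬨[38;2;35;35;50m[48;2;15;15;25m🬂[38;2;35;35;50m[48;2;15;15;25m🬂[38;2;35;35;50m[48;2;15;15;25m🬕[38;2;100;255;100m[48;2;19;19;30m🬁[38;2;100;255;100m[48;2;15;15;25m🬬[38;2;100;255;100m[48;2;15;15;25m🬆[38;2;35;35;50m[48;2;15;15;25m🬂[0m
[38;2;15;15;25m[48;2;35;35;50m🬰[38;2;15;15;25m[48;2;35;35;50m🬰[38;2;35;35;50m[48;2;15;15;25m🬛[38;2;15;15;25m[48;2;35;35;50m🬰[38;2;15;15;25m[48;2;35;35;50m🬐[38;2;15;15;25m[48;2;35;35;50m🬰[38;2;15;15;25m[48;2;35;35;50m🬰[38;2;35;35;50m[48;2;15;15;25m🬛[38;2;15;15;25m[48;2;35;35;50m🬰[38;2;27;27;40m[48;2;100;255;100m🬝[38;2;15;15;25m[48;2;100;255;100m🬀[38;2;21;21;33m[48;2;100;255;100m🬊[0m
[38;2;15;15;25m[48;2;15;15;25m [38;2;15;15;25m[48;2;15;15;25m [38;2;35;35;50m[48;2;15;15;25m▌[38;2;15;15;25m[48;2;15;15;25m [38;2;15;15;25m[48;2;35;35;50m▌[38;2;15;15;25m[48;2;15;15;25m [38;2;15;15;25m[48;2;15;15;25m [38;2;35;35;50m[48;2;15;15;25m▌[38;2;15;15;25m[48;2;15;15;25m [38;2;15;15;25m[48;2;35;35;50m▌[38;2;100;255;100m[48;2;15;15;25m🬊[38;2;100;255;100m[48;2;15;15;25m🬀[0m
</frame>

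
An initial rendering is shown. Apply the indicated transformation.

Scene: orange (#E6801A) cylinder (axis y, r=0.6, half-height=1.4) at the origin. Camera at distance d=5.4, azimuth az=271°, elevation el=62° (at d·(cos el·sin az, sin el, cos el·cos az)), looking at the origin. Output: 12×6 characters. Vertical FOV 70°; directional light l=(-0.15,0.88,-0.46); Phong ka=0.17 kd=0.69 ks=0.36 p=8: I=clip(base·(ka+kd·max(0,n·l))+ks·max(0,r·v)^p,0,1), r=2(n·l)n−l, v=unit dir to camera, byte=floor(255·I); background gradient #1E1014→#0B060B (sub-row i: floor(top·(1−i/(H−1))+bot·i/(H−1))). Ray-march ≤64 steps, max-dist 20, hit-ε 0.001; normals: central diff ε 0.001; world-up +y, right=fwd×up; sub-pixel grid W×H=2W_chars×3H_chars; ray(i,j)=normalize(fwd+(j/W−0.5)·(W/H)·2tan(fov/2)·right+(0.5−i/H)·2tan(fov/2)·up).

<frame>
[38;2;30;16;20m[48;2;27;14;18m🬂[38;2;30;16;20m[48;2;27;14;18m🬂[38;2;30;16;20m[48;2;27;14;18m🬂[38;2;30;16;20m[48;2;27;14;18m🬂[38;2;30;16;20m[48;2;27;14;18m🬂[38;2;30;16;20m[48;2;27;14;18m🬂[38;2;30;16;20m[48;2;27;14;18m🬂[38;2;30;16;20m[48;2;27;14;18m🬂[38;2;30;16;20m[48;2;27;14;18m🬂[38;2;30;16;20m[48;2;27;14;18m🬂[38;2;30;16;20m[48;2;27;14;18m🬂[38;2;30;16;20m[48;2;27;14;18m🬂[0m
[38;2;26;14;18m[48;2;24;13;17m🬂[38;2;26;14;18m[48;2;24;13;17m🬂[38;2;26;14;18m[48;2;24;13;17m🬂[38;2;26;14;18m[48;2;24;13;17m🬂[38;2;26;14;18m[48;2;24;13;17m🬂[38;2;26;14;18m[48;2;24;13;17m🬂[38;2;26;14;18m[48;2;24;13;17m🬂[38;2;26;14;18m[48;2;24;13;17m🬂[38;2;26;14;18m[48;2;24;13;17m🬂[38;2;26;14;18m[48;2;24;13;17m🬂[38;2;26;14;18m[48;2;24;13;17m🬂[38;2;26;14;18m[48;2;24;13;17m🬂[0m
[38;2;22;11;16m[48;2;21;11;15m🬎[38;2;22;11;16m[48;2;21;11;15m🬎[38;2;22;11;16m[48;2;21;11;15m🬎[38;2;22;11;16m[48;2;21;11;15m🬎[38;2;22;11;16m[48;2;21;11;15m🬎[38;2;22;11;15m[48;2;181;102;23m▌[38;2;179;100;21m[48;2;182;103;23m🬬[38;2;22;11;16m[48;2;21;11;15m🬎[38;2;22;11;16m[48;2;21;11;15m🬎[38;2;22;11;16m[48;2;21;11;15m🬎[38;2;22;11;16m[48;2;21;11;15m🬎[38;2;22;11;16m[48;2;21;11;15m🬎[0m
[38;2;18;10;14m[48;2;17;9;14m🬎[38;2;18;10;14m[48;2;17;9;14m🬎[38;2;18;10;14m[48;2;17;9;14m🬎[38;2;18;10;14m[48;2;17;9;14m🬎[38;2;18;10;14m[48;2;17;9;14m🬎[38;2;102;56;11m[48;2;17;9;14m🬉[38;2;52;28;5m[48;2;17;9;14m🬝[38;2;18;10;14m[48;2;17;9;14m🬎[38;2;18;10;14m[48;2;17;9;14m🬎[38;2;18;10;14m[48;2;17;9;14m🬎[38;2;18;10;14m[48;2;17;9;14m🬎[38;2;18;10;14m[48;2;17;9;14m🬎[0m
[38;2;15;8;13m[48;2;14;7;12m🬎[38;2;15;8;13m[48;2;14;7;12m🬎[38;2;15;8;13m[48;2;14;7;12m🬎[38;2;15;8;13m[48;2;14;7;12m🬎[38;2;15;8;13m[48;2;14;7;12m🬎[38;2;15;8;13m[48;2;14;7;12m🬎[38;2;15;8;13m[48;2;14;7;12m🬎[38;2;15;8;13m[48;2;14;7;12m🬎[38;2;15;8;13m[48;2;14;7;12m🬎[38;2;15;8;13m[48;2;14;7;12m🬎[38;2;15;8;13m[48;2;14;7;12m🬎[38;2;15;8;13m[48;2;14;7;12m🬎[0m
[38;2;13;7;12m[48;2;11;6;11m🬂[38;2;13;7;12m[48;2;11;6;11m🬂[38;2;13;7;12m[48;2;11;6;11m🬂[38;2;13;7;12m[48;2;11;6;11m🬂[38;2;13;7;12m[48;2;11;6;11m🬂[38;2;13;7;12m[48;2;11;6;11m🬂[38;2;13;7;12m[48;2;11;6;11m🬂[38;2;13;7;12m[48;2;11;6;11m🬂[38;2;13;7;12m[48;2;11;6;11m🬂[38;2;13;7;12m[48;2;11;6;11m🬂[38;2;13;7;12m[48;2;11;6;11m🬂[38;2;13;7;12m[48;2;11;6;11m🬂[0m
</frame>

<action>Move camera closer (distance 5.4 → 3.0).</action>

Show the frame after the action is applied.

<frame>
[38;2;30;16;20m[48;2;27;14;18m🬂[38;2;30;16;20m[48;2;27;14;18m🬂[38;2;30;16;20m[48;2;27;14;18m🬂[38;2;30;16;20m[48;2;27;14;18m🬂[38;2;30;16;20m[48;2;27;14;18m🬂[38;2;29;15;19m[48;2;178;99;20m🬎[38;2;29;15;19m[48;2;178;99;20m🬎[38;2;178;99;20m[48;2;28;15;19m🬏[38;2;30;16;20m[48;2;27;14;18m🬂[38;2;30;16;20m[48;2;27;14;18m🬂[38;2;30;16;20m[48;2;27;14;18m🬂[38;2;30;16;20m[48;2;27;14;18m🬂[0m
[38;2;26;14;18m[48;2;24;13;17m🬂[38;2;26;14;18m[48;2;24;13;17m🬂[38;2;26;14;18m[48;2;24;13;17m🬂[38;2;26;14;18m[48;2;24;13;17m🬂[38;2;26;14;18m[48;2;179;100;21m🬀[38;2;178;99;20m[48;2;179;100;20m🬊[38;2;178;99;20m[48;2;179;99;20m🬎[38;2;178;99;20m[48;2;178;99;20m [38;2;178;99;20m[48;2;25;13;17m🬓[38;2;26;14;18m[48;2;24;13;17m🬂[38;2;26;14;18m[48;2;24;13;17m🬂[38;2;26;14;18m[48;2;24;13;17m🬂[0m
[38;2;22;11;16m[48;2;21;11;15m🬎[38;2;22;11;16m[48;2;21;11;15m🬎[38;2;22;11;16m[48;2;21;11;15m🬎[38;2;22;11;16m[48;2;21;11;15m🬎[38;2;163;92;21m[48;2;21;11;15m🬨[38;2;181;101;22m[48;2;82;46;9m🬎[38;2;179;100;21m[48;2;53;29;5m🬎[38;2;178;99;20m[48;2;39;21;4m🬎[38;2;178;99;20m[48;2;21;11;15m🬀[38;2;22;11;16m[48;2;21;11;15m🬎[38;2;22;11;16m[48;2;21;11;15m🬎[38;2;22;11;16m[48;2;21;11;15m🬎[0m
[38;2;18;10;14m[48;2;17;9;14m🬎[38;2;18;10;14m[48;2;17;9;14m🬎[38;2;18;10;14m[48;2;17;9;14m🬎[38;2;18;10;14m[48;2;17;9;14m🬎[38;2;18;10;14m[48;2;17;9;14m🬎[38;2;87;48;9m[48;2;17;9;14m🬬[38;2;61;34;6m[48;2;41;22;4m▌[38;2;39;21;4m[48;2;17;9;14m🬄[38;2;18;10;14m[48;2;17;9;14m🬎[38;2;18;10;14m[48;2;17;9;14m🬎[38;2;18;10;14m[48;2;17;9;14m🬎[38;2;18;10;14m[48;2;17;9;14m🬎[0m
[38;2;15;8;13m[48;2;14;7;12m🬎[38;2;15;8;13m[48;2;14;7;12m🬎[38;2;15;8;13m[48;2;14;7;12m🬎[38;2;15;8;13m[48;2;14;7;12m🬎[38;2;15;8;13m[48;2;14;7;12m🬎[38;2;90;50;10m[48;2;14;7;12m🬁[38;2;50;27;5m[48;2;14;7;12m🬂[38;2;15;8;13m[48;2;14;7;12m🬎[38;2;15;8;13m[48;2;14;7;12m🬎[38;2;15;8;13m[48;2;14;7;12m🬎[38;2;15;8;13m[48;2;14;7;12m🬎[38;2;15;8;13m[48;2;14;7;12m🬎[0m
[38;2;13;7;12m[48;2;11;6;11m🬂[38;2;13;7;12m[48;2;11;6;11m🬂[38;2;13;7;12m[48;2;11;6;11m🬂[38;2;13;7;12m[48;2;11;6;11m🬂[38;2;13;7;12m[48;2;11;6;11m🬂[38;2;13;7;12m[48;2;11;6;11m🬂[38;2;13;7;12m[48;2;11;6;11m🬂[38;2;13;7;12m[48;2;11;6;11m🬂[38;2;13;7;12m[48;2;11;6;11m🬂[38;2;13;7;12m[48;2;11;6;11m🬂[38;2;13;7;12m[48;2;11;6;11m🬂[38;2;13;7;12m[48;2;11;6;11m🬂[0m
</frame>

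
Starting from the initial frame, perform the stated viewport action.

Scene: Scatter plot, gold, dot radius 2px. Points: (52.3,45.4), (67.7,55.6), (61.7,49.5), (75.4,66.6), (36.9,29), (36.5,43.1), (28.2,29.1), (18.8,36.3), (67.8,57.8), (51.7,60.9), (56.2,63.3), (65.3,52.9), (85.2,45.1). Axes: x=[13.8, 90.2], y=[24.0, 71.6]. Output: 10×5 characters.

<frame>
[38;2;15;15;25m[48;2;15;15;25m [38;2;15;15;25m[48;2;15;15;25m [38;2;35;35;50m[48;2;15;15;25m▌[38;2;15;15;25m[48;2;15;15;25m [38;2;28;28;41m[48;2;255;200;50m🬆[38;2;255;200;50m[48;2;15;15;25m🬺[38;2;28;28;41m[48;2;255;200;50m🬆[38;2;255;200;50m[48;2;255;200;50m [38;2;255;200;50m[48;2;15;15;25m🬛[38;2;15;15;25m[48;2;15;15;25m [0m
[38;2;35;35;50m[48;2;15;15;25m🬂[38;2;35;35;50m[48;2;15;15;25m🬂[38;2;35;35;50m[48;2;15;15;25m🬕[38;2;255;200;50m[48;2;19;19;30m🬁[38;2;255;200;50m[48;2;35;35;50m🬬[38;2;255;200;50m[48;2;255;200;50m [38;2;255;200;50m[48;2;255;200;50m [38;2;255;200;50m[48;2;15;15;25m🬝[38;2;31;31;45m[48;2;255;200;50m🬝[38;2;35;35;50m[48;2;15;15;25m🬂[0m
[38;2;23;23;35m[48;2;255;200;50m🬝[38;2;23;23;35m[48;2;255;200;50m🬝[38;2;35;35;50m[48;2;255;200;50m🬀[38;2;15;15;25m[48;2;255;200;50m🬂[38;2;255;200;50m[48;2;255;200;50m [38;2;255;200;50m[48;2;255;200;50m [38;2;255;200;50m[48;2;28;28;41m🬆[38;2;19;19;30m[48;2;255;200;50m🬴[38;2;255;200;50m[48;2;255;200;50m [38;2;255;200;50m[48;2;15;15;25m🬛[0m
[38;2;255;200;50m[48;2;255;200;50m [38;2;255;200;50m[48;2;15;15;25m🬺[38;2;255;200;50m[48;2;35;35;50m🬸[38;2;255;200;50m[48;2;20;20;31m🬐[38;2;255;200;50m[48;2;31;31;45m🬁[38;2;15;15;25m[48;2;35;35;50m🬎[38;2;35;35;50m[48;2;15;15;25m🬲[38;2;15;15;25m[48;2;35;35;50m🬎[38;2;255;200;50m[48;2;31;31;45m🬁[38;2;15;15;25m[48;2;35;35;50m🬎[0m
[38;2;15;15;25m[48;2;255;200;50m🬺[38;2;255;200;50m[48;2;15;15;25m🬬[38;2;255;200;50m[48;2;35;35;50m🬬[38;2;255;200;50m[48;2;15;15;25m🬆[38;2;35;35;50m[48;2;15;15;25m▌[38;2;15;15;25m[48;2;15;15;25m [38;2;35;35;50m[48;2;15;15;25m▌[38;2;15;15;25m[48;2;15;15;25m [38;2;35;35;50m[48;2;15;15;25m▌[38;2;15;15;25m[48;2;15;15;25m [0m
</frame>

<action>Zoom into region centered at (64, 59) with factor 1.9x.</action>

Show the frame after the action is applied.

<frame>
[38;2;15;15;25m[48;2;15;15;25m [38;2;15;15;25m[48;2;15;15;25m [38;2;27;27;40m[48;2;255;200;50m🬝[38;2;15;15;25m[48;2;15;15;25m [38;2;35;35;50m[48;2;15;15;25m▌[38;2;15;15;25m[48;2;15;15;25m [38;2;28;28;41m[48;2;255;200;50m🬆[38;2;255;200;50m[48;2;15;15;25m🬺[38;2;23;23;35m[48;2;255;200;50m🬬[38;2;15;15;25m[48;2;15;15;25m [0m
[38;2;23;23;35m[48;2;255;200;50m🬝[38;2;35;35;50m[48;2;255;200;50m🬀[38;2;255;200;50m[48;2;255;200;50m [38;2;255;200;50m[48;2;25;25;37m🬛[38;2;35;35;50m[48;2;15;15;25m🬕[38;2;23;23;35m[48;2;255;200;50m🬝[38;2;255;200;50m[48;2;27;27;40m🬁[38;2;255;200;50m[48;2;15;15;25m🬆[38;2;35;35;50m[48;2;15;15;25m🬕[38;2;35;35;50m[48;2;15;15;25m🬂[0m
[38;2;15;15;25m[48;2;35;35;50m🬰[38;2;255;200;50m[48;2;21;21;33m🬊[38;2;255;200;50m[48;2;30;30;43m🬂[38;2;15;15;25m[48;2;35;35;50m🬰[38;2;30;30;43m[48;2;255;200;50m🬕[38;2;255;200;50m[48;2;255;200;50m [38;2;255;200;50m[48;2;15;15;25m🬺[38;2;15;15;25m[48;2;35;35;50m🬰[38;2;35;35;50m[48;2;15;15;25m🬛[38;2;15;15;25m[48;2;35;35;50m🬰[0m
[38;2;15;15;25m[48;2;35;35;50m🬎[38;2;15;15;25m[48;2;35;35;50m🬎[38;2;35;35;50m[48;2;15;15;25m🬲[38;2;19;19;30m[48;2;255;200;50m🬝[38;2;35;35;50m[48;2;255;200;50m🬀[38;2;255;200;50m[48;2;255;200;50m [38;2;255;200;50m[48;2;25;25;37m🬄[38;2;15;15;25m[48;2;35;35;50m🬎[38;2;35;35;50m[48;2;15;15;25m🬲[38;2;15;15;25m[48;2;35;35;50m🬎[0m
[38;2;15;15;25m[48;2;255;200;50m🬝[38;2;15;15;25m[48;2;255;200;50m🬀[38;2;21;21;33m[48;2;255;200;50m🬊[38;2;255;200;50m[48;2;15;15;25m🬊[38;2;255;200;50m[48;2;15;15;25m🬝[38;2;255;200;50m[48;2;15;15;25m🬀[38;2;35;35;50m[48;2;15;15;25m▌[38;2;15;15;25m[48;2;15;15;25m [38;2;27;27;40m[48;2;255;200;50m🬝[38;2;15;15;25m[48;2;255;200;50m🬀[0m
</frame>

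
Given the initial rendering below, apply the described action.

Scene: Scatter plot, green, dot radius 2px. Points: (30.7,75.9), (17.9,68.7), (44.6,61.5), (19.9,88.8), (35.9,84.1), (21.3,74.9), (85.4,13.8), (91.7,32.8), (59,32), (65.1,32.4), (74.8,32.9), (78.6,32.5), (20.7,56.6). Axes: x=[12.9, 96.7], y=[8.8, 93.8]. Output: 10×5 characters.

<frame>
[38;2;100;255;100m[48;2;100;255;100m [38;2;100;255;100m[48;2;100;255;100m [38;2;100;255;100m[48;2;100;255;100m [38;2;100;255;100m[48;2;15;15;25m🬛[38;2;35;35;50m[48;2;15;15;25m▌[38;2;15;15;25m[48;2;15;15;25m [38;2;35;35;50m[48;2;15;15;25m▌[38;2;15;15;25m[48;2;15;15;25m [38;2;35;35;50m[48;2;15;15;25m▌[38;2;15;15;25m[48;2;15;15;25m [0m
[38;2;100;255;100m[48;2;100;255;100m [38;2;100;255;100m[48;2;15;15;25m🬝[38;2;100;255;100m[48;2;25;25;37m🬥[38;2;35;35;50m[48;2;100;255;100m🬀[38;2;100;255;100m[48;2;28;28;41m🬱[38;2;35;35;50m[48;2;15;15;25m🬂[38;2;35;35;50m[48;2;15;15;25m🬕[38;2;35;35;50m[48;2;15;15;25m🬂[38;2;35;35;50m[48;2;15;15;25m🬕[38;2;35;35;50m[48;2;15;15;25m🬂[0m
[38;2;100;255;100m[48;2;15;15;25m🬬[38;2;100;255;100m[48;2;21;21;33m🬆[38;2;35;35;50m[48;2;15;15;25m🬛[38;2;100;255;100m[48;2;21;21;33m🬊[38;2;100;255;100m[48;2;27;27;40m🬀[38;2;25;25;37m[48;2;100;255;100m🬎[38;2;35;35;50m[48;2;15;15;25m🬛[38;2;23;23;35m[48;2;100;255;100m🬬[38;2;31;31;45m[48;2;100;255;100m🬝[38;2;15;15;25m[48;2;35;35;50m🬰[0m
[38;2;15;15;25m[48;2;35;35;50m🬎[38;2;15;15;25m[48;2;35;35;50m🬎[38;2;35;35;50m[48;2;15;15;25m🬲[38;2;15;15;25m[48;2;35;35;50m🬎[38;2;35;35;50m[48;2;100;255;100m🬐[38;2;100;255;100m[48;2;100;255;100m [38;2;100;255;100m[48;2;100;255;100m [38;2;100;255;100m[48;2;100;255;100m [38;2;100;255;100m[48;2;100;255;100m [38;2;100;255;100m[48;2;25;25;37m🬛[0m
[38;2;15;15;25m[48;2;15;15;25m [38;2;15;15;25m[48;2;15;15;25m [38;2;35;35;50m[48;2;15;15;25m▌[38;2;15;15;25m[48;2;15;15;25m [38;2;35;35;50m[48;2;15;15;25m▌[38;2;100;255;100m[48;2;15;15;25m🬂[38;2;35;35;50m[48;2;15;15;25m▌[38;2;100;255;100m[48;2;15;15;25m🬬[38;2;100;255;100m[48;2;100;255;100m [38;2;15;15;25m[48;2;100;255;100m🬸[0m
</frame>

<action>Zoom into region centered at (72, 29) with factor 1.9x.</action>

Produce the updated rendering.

<frame>
[38;2;15;15;25m[48;2;15;15;25m [38;2;15;15;25m[48;2;15;15;25m [38;2;35;35;50m[48;2;15;15;25m▌[38;2;15;15;25m[48;2;15;15;25m [38;2;35;35;50m[48;2;15;15;25m▌[38;2;15;15;25m[48;2;15;15;25m [38;2;35;35;50m[48;2;15;15;25m▌[38;2;15;15;25m[48;2;15;15;25m [38;2;35;35;50m[48;2;15;15;25m▌[38;2;15;15;25m[48;2;15;15;25m [0m
[38;2;35;35;50m[48;2;15;15;25m🬂[38;2;28;28;41m[48;2;100;255;100m🬆[38;2;35;35;50m[48;2;100;255;100m🬆[38;2;100;255;100m[48;2;35;35;50m🬺[38;2;35;35;50m[48;2;100;255;100m🬆[38;2;100;255;100m[48;2;35;35;50m🬺[38;2;100;255;100m[48;2;35;35;50m🬺[38;2;25;25;37m[48;2;100;255;100m🬎[38;2;35;35;50m[48;2;100;255;100m🬀[38;2;100;255;100m[48;2;28;28;41m🬱[0m
[38;2;23;23;35m[48;2;100;255;100m🬺[38;2;100;255;100m[48;2;15;15;25m🬬[38;2;100;255;100m[48;2;28;28;41m🬆[38;2;100;255;100m[48;2;21;21;33m🬆[38;2;100;255;100m[48;2;31;31;45m🬁[38;2;100;255;100m[48;2;21;21;33m🬆[38;2;100;255;100m[48;2;28;28;41m🬆[38;2;15;15;25m[48;2;35;35;50m🬰[38;2;100;255;100m[48;2;28;28;41m🬊[38;2;100;255;100m[48;2;23;23;35m🬀[0m
[38;2;15;15;25m[48;2;35;35;50m🬎[38;2;15;15;25m[48;2;35;35;50m🬎[38;2;35;35;50m[48;2;15;15;25m🬲[38;2;15;15;25m[48;2;35;35;50m🬎[38;2;35;35;50m[48;2;15;15;25m🬲[38;2;15;15;25m[48;2;35;35;50m🬎[38;2;27;27;40m[48;2;100;255;100m🬝[38;2;15;15;25m[48;2;100;255;100m🬀[38;2;21;21;33m[48;2;100;255;100m🬊[38;2;15;15;25m[48;2;35;35;50m🬎[0m
[38;2;15;15;25m[48;2;15;15;25m [38;2;15;15;25m[48;2;15;15;25m [38;2;35;35;50m[48;2;15;15;25m▌[38;2;15;15;25m[48;2;15;15;25m [38;2;35;35;50m[48;2;15;15;25m▌[38;2;15;15;25m[48;2;15;15;25m [38;2;35;35;50m[48;2;15;15;25m▌[38;2;100;255;100m[48;2;15;15;25m🬊[38;2;100;255;100m[48;2;23;23;35m🬀[38;2;15;15;25m[48;2;15;15;25m [0m
</frame>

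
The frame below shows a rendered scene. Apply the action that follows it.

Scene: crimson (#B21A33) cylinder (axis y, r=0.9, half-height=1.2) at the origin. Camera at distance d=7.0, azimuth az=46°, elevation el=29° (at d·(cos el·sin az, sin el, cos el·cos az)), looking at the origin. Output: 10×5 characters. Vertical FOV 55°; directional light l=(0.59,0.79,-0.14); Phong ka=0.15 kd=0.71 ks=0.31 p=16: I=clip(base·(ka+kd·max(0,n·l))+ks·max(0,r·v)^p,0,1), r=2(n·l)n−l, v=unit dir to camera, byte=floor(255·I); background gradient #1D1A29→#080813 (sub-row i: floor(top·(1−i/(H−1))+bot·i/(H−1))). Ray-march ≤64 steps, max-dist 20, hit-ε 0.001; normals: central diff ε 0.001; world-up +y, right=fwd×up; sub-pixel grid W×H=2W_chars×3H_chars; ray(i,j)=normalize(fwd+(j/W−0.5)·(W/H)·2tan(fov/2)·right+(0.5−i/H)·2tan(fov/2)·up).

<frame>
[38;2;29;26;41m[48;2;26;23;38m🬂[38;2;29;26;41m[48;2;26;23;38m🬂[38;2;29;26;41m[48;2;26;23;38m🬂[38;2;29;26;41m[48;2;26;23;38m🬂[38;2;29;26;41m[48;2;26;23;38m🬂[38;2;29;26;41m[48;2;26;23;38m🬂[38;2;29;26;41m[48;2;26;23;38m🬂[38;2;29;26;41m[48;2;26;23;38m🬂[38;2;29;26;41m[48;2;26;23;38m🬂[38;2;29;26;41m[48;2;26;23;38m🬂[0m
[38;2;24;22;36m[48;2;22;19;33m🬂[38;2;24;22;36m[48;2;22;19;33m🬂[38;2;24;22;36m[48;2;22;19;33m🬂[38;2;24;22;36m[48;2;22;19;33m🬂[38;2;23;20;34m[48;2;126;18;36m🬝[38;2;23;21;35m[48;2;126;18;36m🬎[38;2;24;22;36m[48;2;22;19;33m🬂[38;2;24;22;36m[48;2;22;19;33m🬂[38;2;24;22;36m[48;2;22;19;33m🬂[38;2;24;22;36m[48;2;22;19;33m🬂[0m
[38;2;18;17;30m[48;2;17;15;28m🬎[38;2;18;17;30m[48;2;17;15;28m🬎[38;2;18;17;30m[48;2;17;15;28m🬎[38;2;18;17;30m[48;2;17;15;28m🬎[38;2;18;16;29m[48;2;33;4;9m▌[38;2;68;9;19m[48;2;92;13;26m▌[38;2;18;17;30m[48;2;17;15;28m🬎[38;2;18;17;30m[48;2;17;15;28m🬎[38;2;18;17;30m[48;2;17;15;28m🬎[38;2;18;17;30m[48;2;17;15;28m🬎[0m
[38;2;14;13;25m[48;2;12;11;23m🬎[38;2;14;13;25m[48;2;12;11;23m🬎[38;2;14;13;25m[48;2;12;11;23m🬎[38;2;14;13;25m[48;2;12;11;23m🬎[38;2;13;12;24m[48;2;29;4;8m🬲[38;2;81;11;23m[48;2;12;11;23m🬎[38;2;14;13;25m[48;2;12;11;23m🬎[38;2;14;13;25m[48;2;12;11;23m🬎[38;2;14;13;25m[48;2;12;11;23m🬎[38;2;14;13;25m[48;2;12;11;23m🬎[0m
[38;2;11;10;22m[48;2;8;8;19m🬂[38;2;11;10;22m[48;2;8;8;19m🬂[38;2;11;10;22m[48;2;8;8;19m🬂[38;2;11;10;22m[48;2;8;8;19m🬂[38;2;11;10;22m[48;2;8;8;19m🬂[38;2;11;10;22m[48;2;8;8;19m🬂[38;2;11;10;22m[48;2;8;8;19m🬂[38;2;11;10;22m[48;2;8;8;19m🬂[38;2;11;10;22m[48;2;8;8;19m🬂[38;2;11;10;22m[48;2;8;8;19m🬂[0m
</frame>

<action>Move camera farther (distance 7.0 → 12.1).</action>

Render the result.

<frame>
[38;2;29;26;41m[48;2;26;23;38m🬂[38;2;29;26;41m[48;2;26;23;38m🬂[38;2;29;26;41m[48;2;26;23;38m🬂[38;2;29;26;41m[48;2;26;23;38m🬂[38;2;29;26;41m[48;2;26;23;38m🬂[38;2;29;26;41m[48;2;26;23;38m🬂[38;2;29;26;41m[48;2;26;23;38m🬂[38;2;29;26;41m[48;2;26;23;38m🬂[38;2;29;26;41m[48;2;26;23;38m🬂[38;2;29;26;41m[48;2;26;23;38m🬂[0m
[38;2;24;22;36m[48;2;22;19;33m🬂[38;2;24;22;36m[48;2;22;19;33m🬂[38;2;24;22;36m[48;2;22;19;33m🬂[38;2;24;22;36m[48;2;22;19;33m🬂[38;2;24;22;36m[48;2;22;19;33m🬂[38;2;24;22;36m[48;2;22;19;33m🬂[38;2;24;22;36m[48;2;22;19;33m🬂[38;2;24;22;36m[48;2;22;19;33m🬂[38;2;24;22;36m[48;2;22;19;33m🬂[38;2;24;22;36m[48;2;22;19;33m🬂[0m
[38;2;18;17;30m[48;2;17;15;28m🬎[38;2;18;17;30m[48;2;17;15;28m🬎[38;2;18;17;30m[48;2;17;15;28m🬎[38;2;18;17;30m[48;2;17;15;28m🬎[38;2;18;17;30m[48;2;26;3;7m🬕[38;2;110;15;31m[48;2;51;12;23m🬧[38;2;18;17;30m[48;2;17;15;28m🬎[38;2;18;17;30m[48;2;17;15;28m🬎[38;2;18;17;30m[48;2;17;15;28m🬎[38;2;18;17;30m[48;2;17;15;28m🬎[0m
[38;2;14;13;25m[48;2;12;11;23m🬎[38;2;14;13;25m[48;2;12;11;23m🬎[38;2;14;13;25m[48;2;12;11;23m🬎[38;2;14;13;25m[48;2;12;11;23m🬎[38;2;14;13;25m[48;2;12;11;23m🬎[38;2;68;9;19m[48;2;13;12;24m🬀[38;2;14;13;25m[48;2;12;11;23m🬎[38;2;14;13;25m[48;2;12;11;23m🬎[38;2;14;13;25m[48;2;12;11;23m🬎[38;2;14;13;25m[48;2;12;11;23m🬎[0m
[38;2;11;10;22m[48;2;8;8;19m🬂[38;2;11;10;22m[48;2;8;8;19m🬂[38;2;11;10;22m[48;2;8;8;19m🬂[38;2;11;10;22m[48;2;8;8;19m🬂[38;2;11;10;22m[48;2;8;8;19m🬂[38;2;11;10;22m[48;2;8;8;19m🬂[38;2;11;10;22m[48;2;8;8;19m🬂[38;2;11;10;22m[48;2;8;8;19m🬂[38;2;11;10;22m[48;2;8;8;19m🬂[38;2;11;10;22m[48;2;8;8;19m🬂[0m
</frame>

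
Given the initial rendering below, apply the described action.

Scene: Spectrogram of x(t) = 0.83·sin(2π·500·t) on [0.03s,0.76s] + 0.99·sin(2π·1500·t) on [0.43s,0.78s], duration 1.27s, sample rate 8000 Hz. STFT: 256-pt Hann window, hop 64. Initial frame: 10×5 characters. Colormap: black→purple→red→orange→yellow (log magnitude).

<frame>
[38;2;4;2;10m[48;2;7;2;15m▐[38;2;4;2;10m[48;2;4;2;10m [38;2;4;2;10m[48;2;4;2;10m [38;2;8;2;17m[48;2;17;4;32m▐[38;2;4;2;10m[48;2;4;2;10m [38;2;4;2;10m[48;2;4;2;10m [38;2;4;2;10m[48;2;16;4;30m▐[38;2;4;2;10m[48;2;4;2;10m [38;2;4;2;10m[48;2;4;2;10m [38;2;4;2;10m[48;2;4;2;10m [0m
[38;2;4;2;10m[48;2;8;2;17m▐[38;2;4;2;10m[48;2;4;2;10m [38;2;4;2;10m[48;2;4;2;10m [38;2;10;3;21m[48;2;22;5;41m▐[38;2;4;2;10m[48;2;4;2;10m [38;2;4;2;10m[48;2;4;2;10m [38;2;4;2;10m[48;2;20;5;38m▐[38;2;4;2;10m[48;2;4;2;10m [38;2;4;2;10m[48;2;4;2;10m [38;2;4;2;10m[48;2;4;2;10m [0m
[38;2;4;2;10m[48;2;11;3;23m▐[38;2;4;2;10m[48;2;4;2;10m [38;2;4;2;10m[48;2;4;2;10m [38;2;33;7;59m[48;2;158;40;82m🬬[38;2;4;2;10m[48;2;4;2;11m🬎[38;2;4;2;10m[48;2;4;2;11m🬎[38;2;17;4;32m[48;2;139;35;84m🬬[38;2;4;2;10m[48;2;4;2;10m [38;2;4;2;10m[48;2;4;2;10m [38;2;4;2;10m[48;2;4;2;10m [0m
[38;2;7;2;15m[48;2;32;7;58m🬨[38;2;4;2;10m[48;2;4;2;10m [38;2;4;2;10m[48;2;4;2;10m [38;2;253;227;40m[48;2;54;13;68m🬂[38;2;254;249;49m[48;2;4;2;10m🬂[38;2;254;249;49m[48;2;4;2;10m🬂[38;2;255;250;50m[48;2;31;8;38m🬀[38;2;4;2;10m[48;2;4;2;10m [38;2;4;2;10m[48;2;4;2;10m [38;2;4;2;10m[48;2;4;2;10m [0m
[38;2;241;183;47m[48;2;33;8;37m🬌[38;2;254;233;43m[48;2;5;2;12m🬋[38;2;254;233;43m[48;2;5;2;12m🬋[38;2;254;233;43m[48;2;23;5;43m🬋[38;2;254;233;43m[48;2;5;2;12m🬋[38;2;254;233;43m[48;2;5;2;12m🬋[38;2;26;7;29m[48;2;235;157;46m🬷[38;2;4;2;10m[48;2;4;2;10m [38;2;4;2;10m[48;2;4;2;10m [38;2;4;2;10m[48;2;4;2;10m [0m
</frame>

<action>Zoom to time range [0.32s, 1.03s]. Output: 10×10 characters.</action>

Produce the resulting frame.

<frame>
[38;2;4;2;10m[48;2;4;2;10m [38;2;13;3;25m[48;2;16;4;31m▌[38;2;4;2;10m[48;2;4;2;10m [38;2;4;2;10m[48;2;4;2;10m [38;2;4;2;10m[48;2;4;2;10m [38;2;4;2;10m[48;2;4;2;10m [38;2;7;2;16m[48;2;15;4;29m▌[38;2;4;2;10m[48;2;4;2;10m [38;2;4;2;10m[48;2;4;2;10m [38;2;4;2;10m[48;2;4;2;10m [0m
[38;2;4;2;10m[48;2;4;2;10m [38;2;13;4;26m[48;2;17;4;33m▌[38;2;4;2;10m[48;2;4;2;10m [38;2;4;2;10m[48;2;4;2;10m [38;2;4;2;10m[48;2;4;2;10m [38;2;4;2;10m[48;2;4;2;10m [38;2;7;2;16m[48;2;16;4;30m▌[38;2;4;2;10m[48;2;4;2;10m [38;2;4;2;10m[48;2;4;2;10m [38;2;4;2;10m[48;2;4;2;10m [0m
[38;2;4;2;10m[48;2;4;2;10m [38;2;15;4;29m[48;2;20;5;36m▌[38;2;4;2;10m[48;2;4;2;10m [38;2;4;2;10m[48;2;4;2;10m [38;2;4;2;10m[48;2;4;2;10m [38;2;4;2;10m[48;2;4;2;10m [38;2;8;2;16m[48;2;18;4;33m▌[38;2;4;2;10m[48;2;4;2;10m [38;2;4;2;10m[48;2;4;2;10m [38;2;4;2;10m[48;2;4;2;10m [0m
[38;2;4;2;10m[48;2;4;2;10m [38;2;19;4;35m[48;2;24;5;43m▌[38;2;4;2;10m[48;2;4;2;10m [38;2;4;2;10m[48;2;4;2;10m [38;2;4;2;10m[48;2;4;2;10m [38;2;4;2;10m[48;2;4;2;10m [38;2;8;3;18m[48;2;22;5;40m▌[38;2;4;2;10m[48;2;4;2;10m [38;2;4;2;10m[48;2;4;2;10m [38;2;4;2;10m[48;2;4;2;10m [0m
[38;2;4;2;10m[48;2;4;2;10m [38;2;26;6;47m[48;2;34;8;61m🬆[38;2;4;2;10m[48;2;4;2;10m [38;2;4;2;10m[48;2;4;2;10m [38;2;4;2;10m[48;2;4;2;10m [38;2;4;2;10m[48;2;4;2;10m [38;2;10;3;20m[48;2;31;7;55m▌[38;2;4;2;10m[48;2;4;2;10m [38;2;4;2;10m[48;2;4;2;10m [38;2;4;2;10m[48;2;4;2;10m [0m
[38;2;4;2;10m[48;2;4;2;10m [38;2;52;12;80m[48;2;137;34;83m🬎[38;2;4;2;10m[48;2;4;2;11m🬎[38;2;4;2;10m[48;2;4;2;11m🬎[38;2;4;2;10m[48;2;4;2;11m🬎[38;2;4;2;10m[48;2;4;2;11m🬎[38;2;20;5;37m[48;2;102;25;86m🬕[38;2;4;2;10m[48;2;4;2;10m [38;2;4;2;10m[48;2;4;2;10m [38;2;4;2;10m[48;2;4;2;10m [0m
[38;2;4;2;10m[48;2;4;2;10m [38;2;240;176;45m[48;2;152;47;76m🬉[38;2;254;249;49m[48;2;5;2;13m🬂[38;2;254;249;49m[48;2;5;2;13m🬂[38;2;254;249;49m[48;2;5;2;13m🬂[38;2;254;249;49m[48;2;5;2;13m🬂[38;2;242;195;51m[48;2;46;11;52m🬊[38;2;4;2;10m[48;2;4;2;10m [38;2;4;2;10m[48;2;4;2;10m [38;2;4;2;10m[48;2;4;2;10m [0m
[38;2;4;2;10m[48;2;4;2;10m [38;2;51;11;83m[48;2;36;8;63m🬊[38;2;4;2;10m[48;2;4;2;10m [38;2;4;2;10m[48;2;4;2;10m [38;2;4;2;10m[48;2;4;2;10m [38;2;4;2;10m[48;2;4;2;10m [38;2;31;7;56m[48;2;46;10;80m🬣[38;2;4;2;10m[48;2;4;2;10m [38;2;4;2;10m[48;2;4;2;10m [38;2;4;2;10m[48;2;4;2;10m [0m
[38;2;5;2;12m[48;2;254;233;43m🬎[38;2;31;7;55m[48;2;254;233;43m🬎[38;2;5;2;12m[48;2;254;233;43m🬎[38;2;5;2;12m[48;2;254;233;43m🬎[38;2;5;2;12m[48;2;254;233;43m🬎[38;2;5;2;12m[48;2;254;233;43m🬎[38;2;100;24;81m[48;2;236;161;48m🬨[38;2;4;2;10m[48;2;4;2;10m [38;2;4;2;10m[48;2;4;2;10m [38;2;4;2;10m[48;2;4;2;10m [0m
[38;2;4;2;11m[48;2;4;2;10m🬂[38;2;29;7;52m[48;2;23;5;42m▐[38;2;4;2;11m[48;2;4;2;10m🬂[38;2;4;2;11m[48;2;4;2;10m🬂[38;2;4;2;11m[48;2;4;2;10m🬂[38;2;4;2;11m[48;2;4;2;10m🬂[38;2;161;41;82m[48;2;66;15;82m🬀[38;2;4;2;10m[48;2;4;2;10m [38;2;4;2;10m[48;2;4;2;10m [38;2;4;2;10m[48;2;4;2;10m [0m
</frame>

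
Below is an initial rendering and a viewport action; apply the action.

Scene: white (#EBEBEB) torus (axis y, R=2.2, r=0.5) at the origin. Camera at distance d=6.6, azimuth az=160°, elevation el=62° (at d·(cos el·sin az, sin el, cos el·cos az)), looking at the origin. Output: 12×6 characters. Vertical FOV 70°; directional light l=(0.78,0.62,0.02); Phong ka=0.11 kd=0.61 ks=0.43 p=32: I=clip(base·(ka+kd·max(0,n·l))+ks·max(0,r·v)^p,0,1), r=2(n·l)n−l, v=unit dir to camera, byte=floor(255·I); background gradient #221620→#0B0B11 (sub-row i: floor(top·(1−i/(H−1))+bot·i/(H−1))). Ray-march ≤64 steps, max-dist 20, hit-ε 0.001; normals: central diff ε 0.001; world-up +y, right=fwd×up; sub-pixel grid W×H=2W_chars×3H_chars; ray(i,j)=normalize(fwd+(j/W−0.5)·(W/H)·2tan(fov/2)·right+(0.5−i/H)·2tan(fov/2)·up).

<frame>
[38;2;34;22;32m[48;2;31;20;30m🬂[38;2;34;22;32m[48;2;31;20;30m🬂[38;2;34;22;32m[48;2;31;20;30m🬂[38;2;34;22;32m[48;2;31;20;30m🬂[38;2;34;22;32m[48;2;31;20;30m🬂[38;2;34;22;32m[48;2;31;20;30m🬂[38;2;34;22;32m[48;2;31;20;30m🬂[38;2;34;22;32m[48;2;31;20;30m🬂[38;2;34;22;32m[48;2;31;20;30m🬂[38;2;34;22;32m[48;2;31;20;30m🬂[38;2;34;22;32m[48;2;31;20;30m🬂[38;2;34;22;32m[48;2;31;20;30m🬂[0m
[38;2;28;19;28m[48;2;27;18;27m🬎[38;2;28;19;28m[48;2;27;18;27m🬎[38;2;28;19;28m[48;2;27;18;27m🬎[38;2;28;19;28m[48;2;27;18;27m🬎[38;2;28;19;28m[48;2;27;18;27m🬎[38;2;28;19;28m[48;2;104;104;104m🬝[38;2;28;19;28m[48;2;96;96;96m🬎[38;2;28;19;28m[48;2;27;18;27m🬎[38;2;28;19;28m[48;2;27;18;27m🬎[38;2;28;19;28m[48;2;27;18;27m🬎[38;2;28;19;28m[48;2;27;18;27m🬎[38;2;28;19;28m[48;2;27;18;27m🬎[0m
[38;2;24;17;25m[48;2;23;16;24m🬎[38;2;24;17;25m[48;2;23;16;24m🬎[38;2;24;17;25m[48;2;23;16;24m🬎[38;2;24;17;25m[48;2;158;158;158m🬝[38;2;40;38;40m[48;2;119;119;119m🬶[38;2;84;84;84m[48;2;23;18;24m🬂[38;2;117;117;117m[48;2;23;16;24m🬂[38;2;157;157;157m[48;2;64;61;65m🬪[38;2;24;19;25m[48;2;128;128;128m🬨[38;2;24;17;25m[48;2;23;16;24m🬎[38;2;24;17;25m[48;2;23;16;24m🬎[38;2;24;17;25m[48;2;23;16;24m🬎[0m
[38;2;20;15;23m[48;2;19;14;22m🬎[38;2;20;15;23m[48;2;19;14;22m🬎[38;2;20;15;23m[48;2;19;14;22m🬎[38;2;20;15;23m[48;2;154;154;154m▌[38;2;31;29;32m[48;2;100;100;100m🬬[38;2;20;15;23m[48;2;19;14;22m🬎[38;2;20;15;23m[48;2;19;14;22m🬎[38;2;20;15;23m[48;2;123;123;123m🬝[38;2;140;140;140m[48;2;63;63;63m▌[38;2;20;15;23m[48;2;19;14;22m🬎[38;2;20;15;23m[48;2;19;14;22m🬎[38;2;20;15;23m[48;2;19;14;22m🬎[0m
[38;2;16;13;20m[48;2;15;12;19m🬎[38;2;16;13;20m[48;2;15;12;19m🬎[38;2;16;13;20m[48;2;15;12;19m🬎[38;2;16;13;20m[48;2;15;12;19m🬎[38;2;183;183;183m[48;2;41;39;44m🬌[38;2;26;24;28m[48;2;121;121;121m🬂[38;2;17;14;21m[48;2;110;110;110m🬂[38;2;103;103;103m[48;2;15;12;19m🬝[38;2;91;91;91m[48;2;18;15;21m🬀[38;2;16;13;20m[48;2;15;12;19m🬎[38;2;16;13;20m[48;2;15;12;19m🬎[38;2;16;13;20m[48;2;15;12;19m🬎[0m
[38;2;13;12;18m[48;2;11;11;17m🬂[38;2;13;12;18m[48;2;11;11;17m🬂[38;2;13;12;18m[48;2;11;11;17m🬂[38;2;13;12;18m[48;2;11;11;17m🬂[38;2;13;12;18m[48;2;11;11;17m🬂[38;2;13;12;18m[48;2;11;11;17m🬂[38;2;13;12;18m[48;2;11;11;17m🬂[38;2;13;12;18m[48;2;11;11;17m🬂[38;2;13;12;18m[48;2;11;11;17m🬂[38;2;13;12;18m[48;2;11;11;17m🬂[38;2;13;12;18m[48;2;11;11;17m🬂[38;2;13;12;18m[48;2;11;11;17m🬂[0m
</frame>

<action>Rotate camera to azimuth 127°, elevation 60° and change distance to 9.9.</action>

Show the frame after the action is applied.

<frame>
[38;2;34;22;32m[48;2;31;20;30m🬂[38;2;34;22;32m[48;2;31;20;30m🬂[38;2;34;22;32m[48;2;31;20;30m🬂[38;2;34;22;32m[48;2;31;20;30m🬂[38;2;34;22;32m[48;2;31;20;30m🬂[38;2;34;22;32m[48;2;31;20;30m🬂[38;2;34;22;32m[48;2;31;20;30m🬂[38;2;34;22;32m[48;2;31;20;30m🬂[38;2;34;22;32m[48;2;31;20;30m🬂[38;2;34;22;32m[48;2;31;20;30m🬂[38;2;34;22;32m[48;2;31;20;30m🬂[38;2;34;22;32m[48;2;31;20;30m🬂[0m
[38;2;28;19;28m[48;2;27;18;27m🬎[38;2;28;19;28m[48;2;27;18;27m🬎[38;2;28;19;28m[48;2;27;18;27m🬎[38;2;28;19;28m[48;2;27;18;27m🬎[38;2;28;19;28m[48;2;27;18;27m🬎[38;2;28;19;28m[48;2;27;18;27m🬎[38;2;28;19;28m[48;2;27;18;27m🬎[38;2;28;19;28m[48;2;27;18;27m🬎[38;2;28;19;28m[48;2;27;18;27m🬎[38;2;28;19;28m[48;2;27;18;27m🬎[38;2;28;19;28m[48;2;27;18;27m🬎[38;2;28;19;28m[48;2;27;18;27m🬎[0m
[38;2;24;17;25m[48;2;23;16;24m🬎[38;2;24;17;25m[48;2;23;16;24m🬎[38;2;24;17;25m[48;2;23;16;24m🬎[38;2;24;17;25m[48;2;23;16;24m🬎[38;2;24;17;25m[48;2;124;124;124m🬝[38;2;118;118;118m[48;2;29;24;30m🬋[38;2;200;200;200m[48;2;24;17;25m🬋[38;2;38;33;39m[48;2;132;132;132m🬨[38;2;24;17;25m[48;2;23;16;24m🬎[38;2;24;17;25m[48;2;23;16;24m🬎[38;2;24;17;25m[48;2;23;16;24m🬎[38;2;24;17;25m[48;2;23;16;24m🬎[0m
[38;2;20;15;23m[48;2;19;14;22m🬎[38;2;20;15;23m[48;2;19;14;22m🬎[38;2;20;15;23m[48;2;19;14;22m🬎[38;2;20;15;23m[48;2;19;14;22m🬎[38;2;20;15;23m[48;2;136;136;136m▌[38;2;24;21;26m[48;2;127;127;127m🬬[38;2;20;15;23m[48;2;65;65;65m🬝[38;2;43;41;44m[48;2;112;112;112m🬣[38;2;20;15;23m[48;2;19;14;22m🬎[38;2;20;15;23m[48;2;19;14;22m🬎[38;2;20;15;23m[48;2;19;14;22m🬎[38;2;20;15;23m[48;2;19;14;22m🬎[0m
[38;2;16;13;20m[48;2;15;12;19m🬎[38;2;16;13;20m[48;2;15;12;19m🬎[38;2;16;13;20m[48;2;15;12;19m🬎[38;2;16;13;20m[48;2;15;12;19m🬎[38;2;16;13;20m[48;2;15;12;19m🬎[38;2;165;165;165m[48;2;15;12;19m🬁[38;2;142;142;142m[48;2;15;12;19m🬂[38;2;16;13;20m[48;2;15;12;19m🬎[38;2;16;13;20m[48;2;15;12;19m🬎[38;2;16;13;20m[48;2;15;12;19m🬎[38;2;16;13;20m[48;2;15;12;19m🬎[38;2;16;13;20m[48;2;15;12;19m🬎[0m
[38;2;13;12;18m[48;2;11;11;17m🬂[38;2;13;12;18m[48;2;11;11;17m🬂[38;2;13;12;18m[48;2;11;11;17m🬂[38;2;13;12;18m[48;2;11;11;17m🬂[38;2;13;12;18m[48;2;11;11;17m🬂[38;2;13;12;18m[48;2;11;11;17m🬂[38;2;13;12;18m[48;2;11;11;17m🬂[38;2;13;12;18m[48;2;11;11;17m🬂[38;2;13;12;18m[48;2;11;11;17m🬂[38;2;13;12;18m[48;2;11;11;17m🬂[38;2;13;12;18m[48;2;11;11;17m🬂[38;2;13;12;18m[48;2;11;11;17m🬂[0m
</frame>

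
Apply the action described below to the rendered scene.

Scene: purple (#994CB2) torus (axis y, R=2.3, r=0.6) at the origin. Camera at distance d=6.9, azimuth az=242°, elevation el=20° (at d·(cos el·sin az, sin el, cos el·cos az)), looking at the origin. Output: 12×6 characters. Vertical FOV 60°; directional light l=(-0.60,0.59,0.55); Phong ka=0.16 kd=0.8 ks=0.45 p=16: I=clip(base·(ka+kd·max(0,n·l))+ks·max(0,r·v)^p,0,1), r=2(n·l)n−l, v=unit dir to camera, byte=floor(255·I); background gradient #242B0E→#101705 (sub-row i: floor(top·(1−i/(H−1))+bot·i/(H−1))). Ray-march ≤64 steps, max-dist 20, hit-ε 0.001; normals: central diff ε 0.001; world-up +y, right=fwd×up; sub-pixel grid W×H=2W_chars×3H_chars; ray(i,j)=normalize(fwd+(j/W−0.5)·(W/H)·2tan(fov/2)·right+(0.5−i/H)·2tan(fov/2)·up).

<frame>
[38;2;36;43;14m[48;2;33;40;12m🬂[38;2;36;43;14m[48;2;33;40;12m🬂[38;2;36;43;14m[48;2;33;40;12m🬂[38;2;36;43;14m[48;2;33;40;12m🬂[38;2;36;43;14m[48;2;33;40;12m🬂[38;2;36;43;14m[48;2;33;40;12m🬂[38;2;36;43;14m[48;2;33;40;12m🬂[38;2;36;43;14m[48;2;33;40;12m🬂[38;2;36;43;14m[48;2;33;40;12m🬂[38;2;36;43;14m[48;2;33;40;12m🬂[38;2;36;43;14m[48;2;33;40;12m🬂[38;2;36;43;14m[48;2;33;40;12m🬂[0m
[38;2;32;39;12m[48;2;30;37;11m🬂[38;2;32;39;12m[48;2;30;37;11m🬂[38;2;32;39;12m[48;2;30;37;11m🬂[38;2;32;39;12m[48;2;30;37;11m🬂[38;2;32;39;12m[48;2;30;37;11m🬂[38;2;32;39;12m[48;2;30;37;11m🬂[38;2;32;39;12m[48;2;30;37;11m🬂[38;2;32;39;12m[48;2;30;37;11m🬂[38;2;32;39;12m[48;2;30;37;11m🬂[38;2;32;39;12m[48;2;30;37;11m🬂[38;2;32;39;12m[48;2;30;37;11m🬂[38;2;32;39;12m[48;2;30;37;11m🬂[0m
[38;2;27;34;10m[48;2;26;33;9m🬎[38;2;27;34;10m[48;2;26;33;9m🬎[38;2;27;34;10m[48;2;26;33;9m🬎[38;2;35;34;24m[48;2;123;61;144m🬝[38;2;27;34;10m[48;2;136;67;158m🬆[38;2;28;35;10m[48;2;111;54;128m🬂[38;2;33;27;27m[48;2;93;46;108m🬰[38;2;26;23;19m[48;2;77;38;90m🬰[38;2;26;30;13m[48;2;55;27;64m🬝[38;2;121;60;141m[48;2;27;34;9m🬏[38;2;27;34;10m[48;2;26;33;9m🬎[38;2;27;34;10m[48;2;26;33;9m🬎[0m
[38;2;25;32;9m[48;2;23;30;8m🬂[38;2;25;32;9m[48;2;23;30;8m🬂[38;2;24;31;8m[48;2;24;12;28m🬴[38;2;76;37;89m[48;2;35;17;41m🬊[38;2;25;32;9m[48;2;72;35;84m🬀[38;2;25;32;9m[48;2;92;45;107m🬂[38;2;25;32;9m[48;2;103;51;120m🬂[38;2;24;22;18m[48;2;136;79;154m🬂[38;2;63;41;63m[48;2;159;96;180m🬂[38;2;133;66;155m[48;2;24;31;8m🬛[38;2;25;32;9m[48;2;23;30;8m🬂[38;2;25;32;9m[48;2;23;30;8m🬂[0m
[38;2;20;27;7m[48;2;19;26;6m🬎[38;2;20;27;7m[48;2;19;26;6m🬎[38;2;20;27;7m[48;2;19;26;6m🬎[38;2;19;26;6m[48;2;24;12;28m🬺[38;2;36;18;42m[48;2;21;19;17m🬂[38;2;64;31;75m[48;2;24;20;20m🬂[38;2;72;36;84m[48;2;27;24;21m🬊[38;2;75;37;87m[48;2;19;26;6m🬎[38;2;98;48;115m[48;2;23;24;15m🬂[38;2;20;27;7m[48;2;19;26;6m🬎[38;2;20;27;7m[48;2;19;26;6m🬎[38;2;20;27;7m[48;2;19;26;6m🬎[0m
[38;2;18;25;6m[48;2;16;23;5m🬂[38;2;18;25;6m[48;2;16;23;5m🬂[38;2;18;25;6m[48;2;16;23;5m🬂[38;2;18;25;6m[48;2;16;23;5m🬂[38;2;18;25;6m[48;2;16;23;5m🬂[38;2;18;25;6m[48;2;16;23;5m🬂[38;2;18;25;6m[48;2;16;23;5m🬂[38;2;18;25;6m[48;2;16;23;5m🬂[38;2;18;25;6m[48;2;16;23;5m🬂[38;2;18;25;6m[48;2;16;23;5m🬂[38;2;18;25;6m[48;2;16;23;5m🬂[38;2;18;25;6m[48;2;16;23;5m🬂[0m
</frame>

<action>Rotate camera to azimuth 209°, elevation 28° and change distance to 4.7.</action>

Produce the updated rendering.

<frame>
[38;2;36;43;14m[48;2;33;40;12m🬂[38;2;36;43;14m[48;2;33;40;12m🬂[38;2;36;43;14m[48;2;33;40;12m🬂[38;2;36;43;14m[48;2;33;40;12m🬂[38;2;36;43;14m[48;2;33;40;12m🬂[38;2;36;43;14m[48;2;33;40;12m🬂[38;2;36;43;14m[48;2;33;40;12m🬂[38;2;36;43;14m[48;2;33;40;12m🬂[38;2;36;43;14m[48;2;33;40;12m🬂[38;2;36;43;14m[48;2;33;40;12m🬂[38;2;36;43;14m[48;2;33;40;12m🬂[38;2;36;43;14m[48;2;33;40;12m🬂[0m
[38;2;32;39;12m[48;2;30;37;11m🬂[38;2;32;39;12m[48;2;30;37;11m🬂[38;2;32;39;12m[48;2;30;37;11m🬂[38;2;32;39;12m[48;2;30;37;11m🬂[38;2;32;39;12m[48;2;30;37;11m🬂[38;2;32;39;12m[48;2;30;37;11m🬂[38;2;32;39;12m[48;2;30;37;11m🬂[38;2;32;39;12m[48;2;30;37;11m🬂[38;2;32;39;12m[48;2;30;37;11m🬂[38;2;32;39;12m[48;2;30;37;11m🬂[38;2;32;39;12m[48;2;30;37;11m🬂[38;2;32;39;12m[48;2;30;37;11m🬂[0m
[38;2;27;34;10m[48;2;26;33;9m🬎[38;2;27;34;9m[48;2;92;45;107m🬝[38;2;28;35;10m[48;2;121;60;141m🬂[38;2;121;60;141m[48;2;205;139;226m🬴[38;2;132;76;150m[48;2;66;32;77m🬆[38;2;71;35;82m[48;2;25;19;22m🬆[38;2;43;20;50m[48;2;25;22;18m🬂[38;2;28;14;33m[48;2;24;12;28m🬂[38;2;63;31;73m[48;2;27;13;31m🬁[38;2;100;49;117m[48;2;31;19;31m🬀[38;2;27;34;10m[48;2;88;43;102m🬊[38;2;27;34;10m[48;2;26;33;9m🬎[0m
[38;2;24;31;8m[48;2;24;12;28m🬕[38;2;94;46;110m[48;2;62;31;73m🬉[38;2;132;65;153m[48;2;100;49;117m🬊[38;2;123;60;143m[48;2;39;32;32m🬮[38;2;25;32;9m[48;2;23;30;8m🬂[38;2;25;32;9m[48;2;23;30;8m🬂[38;2;25;32;9m[48;2;23;30;8m🬂[38;2;25;32;9m[48;2;23;30;8m🬂[38;2;24;27;12m[48;2;74;36;86m🬝[38;2;24;18;21m[48;2;81;40;95m🬆[38;2;93;47;107m[48;2;157;103;174m🬝[38;2;25;32;9m[48;2;136;76;155m🬁[0m
[38;2;20;27;6m[48;2;24;12;28m▌[38;2;55;27;64m[48;2;28;14;33m🬁[38;2;70;35;82m[48;2;42;21;49m🬊[38;2;87;43;102m[48;2;62;30;72m🬊[38;2;96;47;112m[48;2;74;36;86m🬊[38;2;98;48;115m[48;2;81;40;94m🬊[38;2;95;47;111m[48;2;82;40;95m🬎[38;2;95;47;111m[48;2;86;43;100m🬎[38;2;118;70;134m[48;2;98;51;113m🬇[38;2;115;67;131m[48;2;165;116;181m🬰[38;2;193;141;210m[48;2;103;56;118m🬎[38;2;164;109;182m[48;2;102;52;118m🬀[0m
[38;2;18;25;6m[48;2;16;23;5m🬂[38;2;24;12;28m[48;2;16;23;5m🬊[38;2;24;12;28m[48;2;26;13;31m🬺[38;2;40;20;47m[48;2;24;12;29m🬂[38;2;49;24;58m[48;2;27;13;32m🬊[38;2;59;29;68m[48;2;37;18;43m🬊[38;2;65;32;77m[48;2;46;22;53m🬊[38;2;68;33;79m[48;2;47;23;55m🬎[38;2;72;35;84m[48;2;51;25;59m🬎[38;2;74;37;86m[48;2;51;25;60m🬎[38;2;68;33;79m[48;2;16;23;5m🬝[38;2;78;38;91m[48;2;16;23;5m🬀[0m
</frame>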